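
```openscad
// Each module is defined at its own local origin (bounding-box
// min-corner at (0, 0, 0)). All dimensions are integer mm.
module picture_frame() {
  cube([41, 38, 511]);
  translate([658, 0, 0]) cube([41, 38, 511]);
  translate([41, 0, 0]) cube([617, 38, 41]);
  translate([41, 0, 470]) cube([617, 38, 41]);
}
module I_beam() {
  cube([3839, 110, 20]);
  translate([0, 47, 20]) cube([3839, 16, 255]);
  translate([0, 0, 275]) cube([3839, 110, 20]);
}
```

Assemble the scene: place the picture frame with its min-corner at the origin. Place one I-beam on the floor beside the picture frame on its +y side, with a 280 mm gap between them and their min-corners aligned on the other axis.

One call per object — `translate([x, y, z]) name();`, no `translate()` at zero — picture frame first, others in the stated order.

picture_frame();
translate([0, 318, 0]) I_beam();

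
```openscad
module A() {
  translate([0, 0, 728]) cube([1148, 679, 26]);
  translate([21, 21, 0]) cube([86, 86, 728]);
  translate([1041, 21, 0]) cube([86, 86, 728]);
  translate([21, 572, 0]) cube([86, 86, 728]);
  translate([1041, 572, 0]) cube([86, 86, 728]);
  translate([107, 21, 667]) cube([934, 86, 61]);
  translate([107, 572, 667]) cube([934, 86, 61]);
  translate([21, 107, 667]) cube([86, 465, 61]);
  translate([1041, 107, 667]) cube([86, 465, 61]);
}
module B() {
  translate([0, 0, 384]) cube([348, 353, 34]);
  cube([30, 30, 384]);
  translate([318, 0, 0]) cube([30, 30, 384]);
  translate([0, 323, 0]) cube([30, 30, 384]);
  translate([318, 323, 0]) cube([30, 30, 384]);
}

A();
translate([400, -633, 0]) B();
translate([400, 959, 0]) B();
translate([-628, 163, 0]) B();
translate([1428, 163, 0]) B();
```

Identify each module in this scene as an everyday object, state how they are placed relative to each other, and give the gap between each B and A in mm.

A is a table. B is a stool. Four stools sit around the table at the −y, +y, −x, +x sides. The gap between each stool and the table is 280 mm.

Each stool's nearest face is 280 mm from the table's bounding box.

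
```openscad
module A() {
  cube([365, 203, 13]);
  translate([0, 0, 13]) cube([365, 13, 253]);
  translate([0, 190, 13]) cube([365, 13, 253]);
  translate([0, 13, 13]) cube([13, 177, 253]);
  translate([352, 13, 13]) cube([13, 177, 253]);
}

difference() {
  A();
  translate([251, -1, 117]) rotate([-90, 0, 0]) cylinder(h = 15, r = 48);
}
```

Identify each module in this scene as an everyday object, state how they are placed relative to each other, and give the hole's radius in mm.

A is an open box. The open box has a circular hole through its front wall. The hole's radius is 48 mm.

The subtracted cylinder has r = 48 mm.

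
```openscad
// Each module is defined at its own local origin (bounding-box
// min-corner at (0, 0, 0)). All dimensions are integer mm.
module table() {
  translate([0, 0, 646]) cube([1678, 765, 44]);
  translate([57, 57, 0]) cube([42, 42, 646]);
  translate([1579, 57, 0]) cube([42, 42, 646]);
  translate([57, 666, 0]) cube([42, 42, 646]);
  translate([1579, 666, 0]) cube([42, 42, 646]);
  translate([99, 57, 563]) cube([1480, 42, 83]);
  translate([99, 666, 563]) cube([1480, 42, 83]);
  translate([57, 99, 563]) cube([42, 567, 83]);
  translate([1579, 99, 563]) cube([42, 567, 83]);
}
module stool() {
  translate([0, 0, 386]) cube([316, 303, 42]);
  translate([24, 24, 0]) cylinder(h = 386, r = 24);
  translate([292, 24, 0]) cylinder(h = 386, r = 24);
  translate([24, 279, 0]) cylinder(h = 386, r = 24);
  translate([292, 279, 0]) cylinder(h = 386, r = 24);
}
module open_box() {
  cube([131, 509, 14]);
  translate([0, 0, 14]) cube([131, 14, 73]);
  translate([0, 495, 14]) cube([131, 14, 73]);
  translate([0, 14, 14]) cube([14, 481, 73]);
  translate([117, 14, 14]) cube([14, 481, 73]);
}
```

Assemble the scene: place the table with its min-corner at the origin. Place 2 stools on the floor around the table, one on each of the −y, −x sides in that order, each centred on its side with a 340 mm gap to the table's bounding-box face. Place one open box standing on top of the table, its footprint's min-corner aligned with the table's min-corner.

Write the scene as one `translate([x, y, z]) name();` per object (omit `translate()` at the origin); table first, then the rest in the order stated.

table();
translate([681, -643, 0]) stool();
translate([-656, 231, 0]) stool();
translate([0, 0, 690]) open_box();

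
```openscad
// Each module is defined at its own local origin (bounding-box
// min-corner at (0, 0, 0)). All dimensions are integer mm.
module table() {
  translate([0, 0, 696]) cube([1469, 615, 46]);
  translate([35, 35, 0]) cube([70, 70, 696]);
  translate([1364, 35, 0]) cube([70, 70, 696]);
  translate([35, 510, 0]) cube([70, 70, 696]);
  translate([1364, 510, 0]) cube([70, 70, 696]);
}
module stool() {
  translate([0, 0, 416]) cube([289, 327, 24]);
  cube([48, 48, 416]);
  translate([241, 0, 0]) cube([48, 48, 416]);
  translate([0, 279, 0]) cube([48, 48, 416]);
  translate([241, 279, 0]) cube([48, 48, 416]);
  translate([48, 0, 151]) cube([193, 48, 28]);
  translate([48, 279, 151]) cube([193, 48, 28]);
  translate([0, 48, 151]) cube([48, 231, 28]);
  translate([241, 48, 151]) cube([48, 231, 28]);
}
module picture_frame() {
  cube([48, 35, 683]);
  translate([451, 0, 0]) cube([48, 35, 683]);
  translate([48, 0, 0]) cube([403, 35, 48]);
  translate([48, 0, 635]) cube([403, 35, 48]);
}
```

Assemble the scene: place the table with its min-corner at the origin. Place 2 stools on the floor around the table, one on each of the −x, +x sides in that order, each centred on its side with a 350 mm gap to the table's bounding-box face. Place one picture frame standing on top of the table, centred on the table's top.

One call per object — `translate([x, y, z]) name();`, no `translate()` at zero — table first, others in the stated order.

table();
translate([-639, 144, 0]) stool();
translate([1819, 144, 0]) stool();
translate([485, 290, 742]) picture_frame();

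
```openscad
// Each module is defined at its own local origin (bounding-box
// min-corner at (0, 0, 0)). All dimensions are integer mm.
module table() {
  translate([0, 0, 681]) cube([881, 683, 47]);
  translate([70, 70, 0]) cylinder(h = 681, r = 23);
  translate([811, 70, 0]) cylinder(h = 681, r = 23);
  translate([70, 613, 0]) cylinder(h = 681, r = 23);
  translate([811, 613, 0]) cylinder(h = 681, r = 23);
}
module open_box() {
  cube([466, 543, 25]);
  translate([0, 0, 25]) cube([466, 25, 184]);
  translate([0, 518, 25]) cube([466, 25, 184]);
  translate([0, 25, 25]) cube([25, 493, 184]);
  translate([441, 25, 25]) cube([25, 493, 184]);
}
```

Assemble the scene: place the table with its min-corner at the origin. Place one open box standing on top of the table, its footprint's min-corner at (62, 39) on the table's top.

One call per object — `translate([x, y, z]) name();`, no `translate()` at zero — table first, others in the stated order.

table();
translate([62, 39, 728]) open_box();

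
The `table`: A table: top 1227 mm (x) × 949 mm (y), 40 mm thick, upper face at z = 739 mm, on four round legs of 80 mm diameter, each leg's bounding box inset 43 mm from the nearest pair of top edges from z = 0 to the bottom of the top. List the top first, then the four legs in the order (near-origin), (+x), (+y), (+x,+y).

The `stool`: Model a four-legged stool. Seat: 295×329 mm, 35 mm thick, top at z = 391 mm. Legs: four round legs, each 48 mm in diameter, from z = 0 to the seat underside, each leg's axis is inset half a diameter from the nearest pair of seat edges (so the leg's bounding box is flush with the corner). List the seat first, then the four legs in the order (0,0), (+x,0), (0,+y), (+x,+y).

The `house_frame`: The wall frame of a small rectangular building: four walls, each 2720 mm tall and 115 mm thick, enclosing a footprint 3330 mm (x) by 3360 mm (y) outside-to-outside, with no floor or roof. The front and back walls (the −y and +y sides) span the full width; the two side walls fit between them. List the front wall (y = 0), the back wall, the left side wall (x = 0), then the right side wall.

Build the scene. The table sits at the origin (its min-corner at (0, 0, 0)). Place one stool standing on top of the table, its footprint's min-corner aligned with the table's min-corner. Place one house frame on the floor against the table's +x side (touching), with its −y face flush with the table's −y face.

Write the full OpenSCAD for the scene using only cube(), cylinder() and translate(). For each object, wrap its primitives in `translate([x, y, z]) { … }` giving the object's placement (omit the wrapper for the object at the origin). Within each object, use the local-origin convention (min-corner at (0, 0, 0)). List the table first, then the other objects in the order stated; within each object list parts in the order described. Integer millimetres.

translate([0, 0, 699]) cube([1227, 949, 40]);
translate([83, 83, 0]) cylinder(h = 699, r = 40);
translate([1144, 83, 0]) cylinder(h = 699, r = 40);
translate([83, 866, 0]) cylinder(h = 699, r = 40);
translate([1144, 866, 0]) cylinder(h = 699, r = 40);
translate([0, 0, 739]) {
  translate([0, 0, 356]) cube([295, 329, 35]);
  translate([24, 24, 0]) cylinder(h = 356, r = 24);
  translate([271, 24, 0]) cylinder(h = 356, r = 24);
  translate([24, 305, 0]) cylinder(h = 356, r = 24);
  translate([271, 305, 0]) cylinder(h = 356, r = 24);
}
translate([1227, 0, 0]) {
  cube([3330, 115, 2720]);
  translate([0, 3245, 0]) cube([3330, 115, 2720]);
  translate([0, 115, 0]) cube([115, 3130, 2720]);
  translate([3215, 115, 0]) cube([115, 3130, 2720]);
}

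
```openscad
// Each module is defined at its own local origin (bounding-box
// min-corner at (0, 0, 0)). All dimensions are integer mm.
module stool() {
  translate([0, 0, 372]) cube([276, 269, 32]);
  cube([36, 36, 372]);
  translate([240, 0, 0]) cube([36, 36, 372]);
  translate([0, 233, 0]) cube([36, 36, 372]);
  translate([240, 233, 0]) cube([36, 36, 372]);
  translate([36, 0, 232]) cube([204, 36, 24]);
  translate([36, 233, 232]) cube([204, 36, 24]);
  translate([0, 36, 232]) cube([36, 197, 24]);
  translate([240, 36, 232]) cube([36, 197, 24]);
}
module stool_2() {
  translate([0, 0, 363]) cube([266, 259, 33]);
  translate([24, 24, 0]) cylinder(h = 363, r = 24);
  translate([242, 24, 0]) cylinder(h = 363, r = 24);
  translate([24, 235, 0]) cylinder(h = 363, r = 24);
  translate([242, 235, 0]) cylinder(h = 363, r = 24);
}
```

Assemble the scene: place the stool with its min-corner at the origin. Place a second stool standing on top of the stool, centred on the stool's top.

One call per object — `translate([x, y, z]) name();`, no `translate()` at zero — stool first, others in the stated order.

stool();
translate([5, 5, 404]) stool_2();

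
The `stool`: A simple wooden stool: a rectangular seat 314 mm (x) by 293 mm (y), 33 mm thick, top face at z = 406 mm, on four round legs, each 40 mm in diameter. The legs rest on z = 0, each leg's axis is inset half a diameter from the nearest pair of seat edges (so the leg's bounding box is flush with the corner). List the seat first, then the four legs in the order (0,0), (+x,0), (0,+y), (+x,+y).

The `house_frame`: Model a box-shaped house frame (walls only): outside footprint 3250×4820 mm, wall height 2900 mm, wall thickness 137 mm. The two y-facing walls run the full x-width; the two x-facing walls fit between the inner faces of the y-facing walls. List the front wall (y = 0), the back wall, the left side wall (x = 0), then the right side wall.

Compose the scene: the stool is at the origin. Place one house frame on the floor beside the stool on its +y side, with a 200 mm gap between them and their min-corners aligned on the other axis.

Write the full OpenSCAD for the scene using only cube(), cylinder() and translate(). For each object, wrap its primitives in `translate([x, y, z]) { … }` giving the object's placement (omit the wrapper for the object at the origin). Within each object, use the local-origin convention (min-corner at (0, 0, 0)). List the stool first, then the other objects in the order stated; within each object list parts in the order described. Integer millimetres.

translate([0, 0, 373]) cube([314, 293, 33]);
translate([20, 20, 0]) cylinder(h = 373, r = 20);
translate([294, 20, 0]) cylinder(h = 373, r = 20);
translate([20, 273, 0]) cylinder(h = 373, r = 20);
translate([294, 273, 0]) cylinder(h = 373, r = 20);
translate([0, 493, 0]) {
  cube([3250, 137, 2900]);
  translate([0, 4683, 0]) cube([3250, 137, 2900]);
  translate([0, 137, 0]) cube([137, 4546, 2900]);
  translate([3113, 137, 0]) cube([137, 4546, 2900]);
}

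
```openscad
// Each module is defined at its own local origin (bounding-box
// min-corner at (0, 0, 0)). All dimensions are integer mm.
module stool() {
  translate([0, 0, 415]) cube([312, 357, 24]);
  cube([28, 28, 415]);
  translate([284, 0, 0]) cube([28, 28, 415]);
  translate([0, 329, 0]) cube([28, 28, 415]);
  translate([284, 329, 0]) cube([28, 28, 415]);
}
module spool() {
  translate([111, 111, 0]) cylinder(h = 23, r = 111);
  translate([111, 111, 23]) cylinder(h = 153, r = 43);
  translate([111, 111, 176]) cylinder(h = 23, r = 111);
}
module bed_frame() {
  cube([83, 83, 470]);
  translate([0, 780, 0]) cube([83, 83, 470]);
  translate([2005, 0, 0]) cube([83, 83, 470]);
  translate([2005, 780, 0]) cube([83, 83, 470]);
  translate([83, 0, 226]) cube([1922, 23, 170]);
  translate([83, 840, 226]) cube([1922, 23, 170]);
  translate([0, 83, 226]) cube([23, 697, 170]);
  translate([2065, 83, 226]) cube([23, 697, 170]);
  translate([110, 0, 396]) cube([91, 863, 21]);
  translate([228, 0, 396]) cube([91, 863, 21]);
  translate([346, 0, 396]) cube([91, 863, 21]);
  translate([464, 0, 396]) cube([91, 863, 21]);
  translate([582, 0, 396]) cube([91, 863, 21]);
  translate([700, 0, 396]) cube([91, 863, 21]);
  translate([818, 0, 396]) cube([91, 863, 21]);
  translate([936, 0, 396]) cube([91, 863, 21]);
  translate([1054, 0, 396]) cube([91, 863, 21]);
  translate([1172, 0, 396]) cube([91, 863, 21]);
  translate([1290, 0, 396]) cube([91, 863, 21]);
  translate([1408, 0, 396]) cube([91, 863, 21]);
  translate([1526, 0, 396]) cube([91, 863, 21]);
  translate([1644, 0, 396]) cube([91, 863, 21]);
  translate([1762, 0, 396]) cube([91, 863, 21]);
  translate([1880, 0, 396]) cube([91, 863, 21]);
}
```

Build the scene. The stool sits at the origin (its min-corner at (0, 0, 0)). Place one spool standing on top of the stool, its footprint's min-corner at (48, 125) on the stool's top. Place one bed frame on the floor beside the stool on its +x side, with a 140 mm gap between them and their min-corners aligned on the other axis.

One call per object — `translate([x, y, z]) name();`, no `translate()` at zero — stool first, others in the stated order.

stool();
translate([48, 125, 439]) spool();
translate([452, 0, 0]) bed_frame();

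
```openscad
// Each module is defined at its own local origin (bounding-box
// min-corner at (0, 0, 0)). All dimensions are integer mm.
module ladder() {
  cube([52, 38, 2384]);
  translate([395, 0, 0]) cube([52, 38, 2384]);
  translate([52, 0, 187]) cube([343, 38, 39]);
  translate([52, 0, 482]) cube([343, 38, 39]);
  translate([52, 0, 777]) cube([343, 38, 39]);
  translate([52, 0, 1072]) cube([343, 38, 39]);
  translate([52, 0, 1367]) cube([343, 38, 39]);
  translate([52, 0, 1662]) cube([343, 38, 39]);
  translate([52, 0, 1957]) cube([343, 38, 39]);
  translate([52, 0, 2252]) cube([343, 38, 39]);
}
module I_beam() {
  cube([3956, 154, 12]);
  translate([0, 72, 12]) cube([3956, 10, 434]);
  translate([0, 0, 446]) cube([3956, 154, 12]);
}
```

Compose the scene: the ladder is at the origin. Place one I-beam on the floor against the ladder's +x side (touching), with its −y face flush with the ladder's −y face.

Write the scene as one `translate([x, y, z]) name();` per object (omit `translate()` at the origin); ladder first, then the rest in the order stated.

ladder();
translate([447, 0, 0]) I_beam();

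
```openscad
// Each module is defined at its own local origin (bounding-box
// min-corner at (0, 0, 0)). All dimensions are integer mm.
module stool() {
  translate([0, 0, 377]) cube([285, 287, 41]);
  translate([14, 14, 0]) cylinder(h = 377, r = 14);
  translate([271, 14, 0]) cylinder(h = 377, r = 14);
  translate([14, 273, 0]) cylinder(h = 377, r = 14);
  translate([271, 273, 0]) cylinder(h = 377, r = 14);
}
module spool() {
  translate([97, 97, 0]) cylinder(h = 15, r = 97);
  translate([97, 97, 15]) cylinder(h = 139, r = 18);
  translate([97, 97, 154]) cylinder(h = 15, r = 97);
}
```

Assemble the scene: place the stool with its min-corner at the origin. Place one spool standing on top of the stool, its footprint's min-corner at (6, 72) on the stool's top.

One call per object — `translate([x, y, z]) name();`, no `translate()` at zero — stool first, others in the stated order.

stool();
translate([6, 72, 418]) spool();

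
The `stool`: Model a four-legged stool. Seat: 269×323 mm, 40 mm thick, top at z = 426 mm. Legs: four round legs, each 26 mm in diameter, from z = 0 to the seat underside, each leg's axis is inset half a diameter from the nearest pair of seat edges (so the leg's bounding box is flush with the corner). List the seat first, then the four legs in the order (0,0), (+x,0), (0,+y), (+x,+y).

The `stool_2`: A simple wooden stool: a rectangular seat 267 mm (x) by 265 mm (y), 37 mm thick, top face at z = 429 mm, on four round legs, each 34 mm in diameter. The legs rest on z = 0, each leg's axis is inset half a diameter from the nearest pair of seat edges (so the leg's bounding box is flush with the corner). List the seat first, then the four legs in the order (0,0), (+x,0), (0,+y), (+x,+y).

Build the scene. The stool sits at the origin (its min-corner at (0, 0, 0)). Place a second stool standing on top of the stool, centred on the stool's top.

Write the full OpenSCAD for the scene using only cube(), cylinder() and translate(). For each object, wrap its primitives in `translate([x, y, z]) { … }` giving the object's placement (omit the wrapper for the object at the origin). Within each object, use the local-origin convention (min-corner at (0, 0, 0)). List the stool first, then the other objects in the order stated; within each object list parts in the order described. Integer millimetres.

translate([0, 0, 386]) cube([269, 323, 40]);
translate([13, 13, 0]) cylinder(h = 386, r = 13);
translate([256, 13, 0]) cylinder(h = 386, r = 13);
translate([13, 310, 0]) cylinder(h = 386, r = 13);
translate([256, 310, 0]) cylinder(h = 386, r = 13);
translate([1, 29, 426]) {
  translate([0, 0, 392]) cube([267, 265, 37]);
  translate([17, 17, 0]) cylinder(h = 392, r = 17);
  translate([250, 17, 0]) cylinder(h = 392, r = 17);
  translate([17, 248, 0]) cylinder(h = 392, r = 17);
  translate([250, 248, 0]) cylinder(h = 392, r = 17);
}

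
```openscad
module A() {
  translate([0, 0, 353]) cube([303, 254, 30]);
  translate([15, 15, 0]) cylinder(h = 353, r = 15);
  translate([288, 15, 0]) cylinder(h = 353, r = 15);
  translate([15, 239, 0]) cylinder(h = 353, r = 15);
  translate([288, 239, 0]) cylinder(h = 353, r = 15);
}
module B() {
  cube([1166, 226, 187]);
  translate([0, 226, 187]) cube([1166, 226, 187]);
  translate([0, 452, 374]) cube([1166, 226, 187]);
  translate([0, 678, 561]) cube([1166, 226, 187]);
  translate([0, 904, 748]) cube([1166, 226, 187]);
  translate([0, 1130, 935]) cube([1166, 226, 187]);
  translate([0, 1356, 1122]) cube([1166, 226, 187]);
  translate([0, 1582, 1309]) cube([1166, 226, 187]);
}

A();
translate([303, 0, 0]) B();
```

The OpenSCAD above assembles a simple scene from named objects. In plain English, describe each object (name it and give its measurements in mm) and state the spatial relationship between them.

A is a simple wooden stool: a rectangular seat 303 mm (x) by 254 mm (y), 30 mm thick, top face at z = 383 mm, on four round legs, each 30 mm in diameter. The legs rest on z = 0, each leg's axis is inset half a diameter from the nearest pair of seat edges (so the leg's bounding box is flush with the corner).

B is a straight staircase of 8 solid steps. Each step is 1166 mm wide (x), 226 mm deep (y, the going) and 187 mm tall (the rise). The first step rests on the floor; each subsequent step sits one going further in +y and one rise higher in +z, directly behind and above the previous step with no overlap.

The staircase is against the stool's +x side, with their −y faces flush.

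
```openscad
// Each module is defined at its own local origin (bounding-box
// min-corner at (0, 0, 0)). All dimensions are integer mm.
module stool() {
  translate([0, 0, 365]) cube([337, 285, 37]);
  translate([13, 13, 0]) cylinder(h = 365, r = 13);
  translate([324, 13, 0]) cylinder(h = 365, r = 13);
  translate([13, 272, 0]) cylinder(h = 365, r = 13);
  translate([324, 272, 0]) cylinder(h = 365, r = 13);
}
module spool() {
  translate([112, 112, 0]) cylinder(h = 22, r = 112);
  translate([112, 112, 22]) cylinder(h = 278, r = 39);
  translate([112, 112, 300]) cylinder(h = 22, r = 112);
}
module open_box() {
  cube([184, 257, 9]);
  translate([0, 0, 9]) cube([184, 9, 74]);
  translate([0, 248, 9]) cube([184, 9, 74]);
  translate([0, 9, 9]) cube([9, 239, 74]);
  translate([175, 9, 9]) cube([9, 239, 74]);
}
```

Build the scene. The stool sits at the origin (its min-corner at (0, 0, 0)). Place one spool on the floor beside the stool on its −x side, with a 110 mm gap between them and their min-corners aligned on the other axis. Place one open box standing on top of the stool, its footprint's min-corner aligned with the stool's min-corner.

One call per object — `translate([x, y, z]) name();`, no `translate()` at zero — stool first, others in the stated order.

stool();
translate([-334, 0, 0]) spool();
translate([0, 0, 402]) open_box();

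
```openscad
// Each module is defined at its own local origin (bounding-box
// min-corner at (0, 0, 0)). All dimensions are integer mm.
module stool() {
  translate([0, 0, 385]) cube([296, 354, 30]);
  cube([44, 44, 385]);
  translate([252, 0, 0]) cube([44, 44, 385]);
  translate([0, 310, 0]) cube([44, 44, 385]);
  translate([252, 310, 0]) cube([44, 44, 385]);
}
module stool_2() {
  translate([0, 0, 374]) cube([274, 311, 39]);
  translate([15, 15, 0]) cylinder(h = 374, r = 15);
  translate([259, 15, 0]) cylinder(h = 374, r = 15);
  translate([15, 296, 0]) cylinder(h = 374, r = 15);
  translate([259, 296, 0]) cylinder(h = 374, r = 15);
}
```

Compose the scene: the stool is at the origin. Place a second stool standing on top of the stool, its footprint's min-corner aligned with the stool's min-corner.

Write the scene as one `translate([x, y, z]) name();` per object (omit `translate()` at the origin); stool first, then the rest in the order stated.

stool();
translate([0, 0, 415]) stool_2();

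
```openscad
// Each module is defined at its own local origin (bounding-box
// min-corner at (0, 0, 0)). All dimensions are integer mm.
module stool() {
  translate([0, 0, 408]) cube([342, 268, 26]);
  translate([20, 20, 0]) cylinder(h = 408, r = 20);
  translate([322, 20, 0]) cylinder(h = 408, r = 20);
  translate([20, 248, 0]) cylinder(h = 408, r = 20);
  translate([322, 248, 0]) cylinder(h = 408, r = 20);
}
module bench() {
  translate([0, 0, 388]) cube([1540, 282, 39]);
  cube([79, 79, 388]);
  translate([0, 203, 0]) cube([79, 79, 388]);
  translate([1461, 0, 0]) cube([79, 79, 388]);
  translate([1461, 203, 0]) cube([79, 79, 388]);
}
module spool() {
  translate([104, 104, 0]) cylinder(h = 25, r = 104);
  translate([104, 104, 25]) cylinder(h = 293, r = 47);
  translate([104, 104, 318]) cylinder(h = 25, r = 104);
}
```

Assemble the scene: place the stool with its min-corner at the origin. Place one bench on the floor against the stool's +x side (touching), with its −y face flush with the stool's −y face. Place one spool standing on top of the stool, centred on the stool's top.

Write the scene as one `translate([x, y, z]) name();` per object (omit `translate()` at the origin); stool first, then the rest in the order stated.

stool();
translate([342, 0, 0]) bench();
translate([67, 30, 434]) spool();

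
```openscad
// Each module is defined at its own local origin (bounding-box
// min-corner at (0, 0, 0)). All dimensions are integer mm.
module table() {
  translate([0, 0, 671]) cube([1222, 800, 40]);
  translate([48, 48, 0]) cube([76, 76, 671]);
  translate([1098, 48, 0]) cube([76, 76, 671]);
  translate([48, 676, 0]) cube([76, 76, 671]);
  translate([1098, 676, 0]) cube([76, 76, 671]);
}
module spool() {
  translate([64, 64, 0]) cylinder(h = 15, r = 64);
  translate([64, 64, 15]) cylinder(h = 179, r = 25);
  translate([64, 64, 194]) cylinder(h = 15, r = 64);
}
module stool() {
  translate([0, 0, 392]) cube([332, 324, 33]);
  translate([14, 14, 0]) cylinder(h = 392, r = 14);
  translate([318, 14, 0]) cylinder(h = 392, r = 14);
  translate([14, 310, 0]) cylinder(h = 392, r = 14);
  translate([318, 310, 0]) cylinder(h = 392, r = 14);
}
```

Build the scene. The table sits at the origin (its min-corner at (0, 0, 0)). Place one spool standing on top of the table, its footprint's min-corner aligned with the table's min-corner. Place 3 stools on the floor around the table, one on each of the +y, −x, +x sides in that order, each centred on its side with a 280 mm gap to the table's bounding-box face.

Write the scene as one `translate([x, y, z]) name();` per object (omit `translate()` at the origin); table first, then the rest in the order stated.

table();
translate([0, 0, 711]) spool();
translate([445, 1080, 0]) stool();
translate([-612, 238, 0]) stool();
translate([1502, 238, 0]) stool();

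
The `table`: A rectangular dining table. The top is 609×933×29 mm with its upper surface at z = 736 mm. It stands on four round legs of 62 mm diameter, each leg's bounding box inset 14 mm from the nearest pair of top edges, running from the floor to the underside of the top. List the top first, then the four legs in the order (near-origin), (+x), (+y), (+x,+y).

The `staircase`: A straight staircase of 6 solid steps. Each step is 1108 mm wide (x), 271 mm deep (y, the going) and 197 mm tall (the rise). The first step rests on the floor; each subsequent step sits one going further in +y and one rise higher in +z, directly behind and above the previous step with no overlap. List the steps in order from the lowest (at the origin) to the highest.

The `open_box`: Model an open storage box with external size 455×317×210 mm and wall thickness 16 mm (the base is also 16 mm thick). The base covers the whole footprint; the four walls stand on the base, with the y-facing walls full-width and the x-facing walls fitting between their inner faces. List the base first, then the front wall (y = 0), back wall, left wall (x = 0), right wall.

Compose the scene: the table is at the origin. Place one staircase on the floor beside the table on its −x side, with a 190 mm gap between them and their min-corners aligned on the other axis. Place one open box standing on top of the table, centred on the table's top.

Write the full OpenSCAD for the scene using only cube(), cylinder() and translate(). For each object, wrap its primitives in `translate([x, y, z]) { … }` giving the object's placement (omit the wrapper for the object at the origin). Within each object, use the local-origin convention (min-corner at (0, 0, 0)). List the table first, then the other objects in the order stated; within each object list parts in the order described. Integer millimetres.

translate([0, 0, 707]) cube([609, 933, 29]);
translate([45, 45, 0]) cylinder(h = 707, r = 31);
translate([564, 45, 0]) cylinder(h = 707, r = 31);
translate([45, 888, 0]) cylinder(h = 707, r = 31);
translate([564, 888, 0]) cylinder(h = 707, r = 31);
translate([-1298, 0, 0]) {
  cube([1108, 271, 197]);
  translate([0, 271, 197]) cube([1108, 271, 197]);
  translate([0, 542, 394]) cube([1108, 271, 197]);
  translate([0, 813, 591]) cube([1108, 271, 197]);
  translate([0, 1084, 788]) cube([1108, 271, 197]);
  translate([0, 1355, 985]) cube([1108, 271, 197]);
}
translate([77, 308, 736]) {
  cube([455, 317, 16]);
  translate([0, 0, 16]) cube([455, 16, 194]);
  translate([0, 301, 16]) cube([455, 16, 194]);
  translate([0, 16, 16]) cube([16, 285, 194]);
  translate([439, 16, 16]) cube([16, 285, 194]);
}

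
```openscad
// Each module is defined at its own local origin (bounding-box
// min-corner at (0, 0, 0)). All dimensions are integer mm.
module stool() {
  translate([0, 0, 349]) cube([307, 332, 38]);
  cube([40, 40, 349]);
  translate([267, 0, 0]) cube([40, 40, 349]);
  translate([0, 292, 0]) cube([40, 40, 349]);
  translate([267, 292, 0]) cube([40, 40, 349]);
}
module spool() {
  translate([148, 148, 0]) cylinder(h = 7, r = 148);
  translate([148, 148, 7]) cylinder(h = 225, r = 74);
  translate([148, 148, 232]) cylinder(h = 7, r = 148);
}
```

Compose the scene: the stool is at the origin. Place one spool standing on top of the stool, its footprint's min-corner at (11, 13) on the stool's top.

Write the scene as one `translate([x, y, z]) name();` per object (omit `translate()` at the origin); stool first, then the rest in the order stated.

stool();
translate([11, 13, 387]) spool();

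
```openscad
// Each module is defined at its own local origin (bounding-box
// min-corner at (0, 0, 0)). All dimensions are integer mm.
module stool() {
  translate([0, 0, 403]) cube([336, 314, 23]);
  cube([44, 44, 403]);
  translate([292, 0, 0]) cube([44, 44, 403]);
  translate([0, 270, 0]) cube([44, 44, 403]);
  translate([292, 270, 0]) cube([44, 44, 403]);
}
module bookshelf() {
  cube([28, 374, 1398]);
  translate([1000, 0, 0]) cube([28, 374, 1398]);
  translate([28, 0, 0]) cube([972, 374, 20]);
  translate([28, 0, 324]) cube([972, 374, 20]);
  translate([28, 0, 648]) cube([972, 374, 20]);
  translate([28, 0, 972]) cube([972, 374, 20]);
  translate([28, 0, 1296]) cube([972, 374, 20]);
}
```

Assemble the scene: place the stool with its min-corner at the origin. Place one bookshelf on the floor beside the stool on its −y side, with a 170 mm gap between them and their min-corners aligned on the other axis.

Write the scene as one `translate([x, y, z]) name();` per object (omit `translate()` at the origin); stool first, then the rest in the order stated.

stool();
translate([0, -544, 0]) bookshelf();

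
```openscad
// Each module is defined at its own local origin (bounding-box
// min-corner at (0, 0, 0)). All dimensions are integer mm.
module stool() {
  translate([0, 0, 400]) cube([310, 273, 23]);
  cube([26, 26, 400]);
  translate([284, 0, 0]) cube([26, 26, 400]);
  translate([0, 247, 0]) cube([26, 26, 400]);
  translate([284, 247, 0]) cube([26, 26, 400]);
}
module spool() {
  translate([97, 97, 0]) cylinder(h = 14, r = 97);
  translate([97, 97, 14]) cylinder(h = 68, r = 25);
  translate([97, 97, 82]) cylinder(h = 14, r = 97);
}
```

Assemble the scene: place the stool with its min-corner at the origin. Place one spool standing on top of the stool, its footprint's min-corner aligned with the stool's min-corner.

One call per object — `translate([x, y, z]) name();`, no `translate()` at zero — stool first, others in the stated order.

stool();
translate([0, 0, 423]) spool();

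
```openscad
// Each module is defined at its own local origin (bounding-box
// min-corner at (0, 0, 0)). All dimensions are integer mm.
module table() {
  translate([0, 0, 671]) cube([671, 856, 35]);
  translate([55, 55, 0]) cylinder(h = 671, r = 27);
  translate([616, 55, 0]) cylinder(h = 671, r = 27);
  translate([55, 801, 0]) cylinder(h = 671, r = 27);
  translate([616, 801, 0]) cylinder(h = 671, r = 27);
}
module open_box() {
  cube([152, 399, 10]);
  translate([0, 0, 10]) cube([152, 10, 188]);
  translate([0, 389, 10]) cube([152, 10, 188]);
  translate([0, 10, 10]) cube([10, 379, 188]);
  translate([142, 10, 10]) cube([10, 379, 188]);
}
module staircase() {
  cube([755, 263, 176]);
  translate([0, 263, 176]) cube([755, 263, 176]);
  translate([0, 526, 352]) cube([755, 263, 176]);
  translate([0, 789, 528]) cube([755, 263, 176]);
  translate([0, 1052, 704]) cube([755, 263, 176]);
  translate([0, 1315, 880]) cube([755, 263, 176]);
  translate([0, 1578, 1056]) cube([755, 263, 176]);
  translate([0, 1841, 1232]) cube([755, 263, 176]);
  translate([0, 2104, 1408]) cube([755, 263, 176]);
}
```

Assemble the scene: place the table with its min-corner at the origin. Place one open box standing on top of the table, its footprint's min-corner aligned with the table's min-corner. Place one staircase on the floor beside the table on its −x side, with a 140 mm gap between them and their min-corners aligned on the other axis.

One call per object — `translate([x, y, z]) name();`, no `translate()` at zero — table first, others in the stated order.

table();
translate([0, 0, 706]) open_box();
translate([-895, 0, 0]) staircase();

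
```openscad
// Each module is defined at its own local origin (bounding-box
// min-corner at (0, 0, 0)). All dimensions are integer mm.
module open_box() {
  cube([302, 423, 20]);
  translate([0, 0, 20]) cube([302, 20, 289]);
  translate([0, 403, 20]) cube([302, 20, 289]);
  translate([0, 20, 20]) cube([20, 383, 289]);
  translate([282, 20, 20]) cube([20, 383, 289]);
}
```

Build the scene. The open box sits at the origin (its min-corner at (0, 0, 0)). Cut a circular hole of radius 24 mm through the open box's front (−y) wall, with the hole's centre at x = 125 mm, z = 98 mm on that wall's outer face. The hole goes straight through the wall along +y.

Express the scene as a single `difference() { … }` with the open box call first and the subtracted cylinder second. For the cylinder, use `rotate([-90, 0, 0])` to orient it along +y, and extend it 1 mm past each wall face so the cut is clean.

difference() {
  open_box();
  translate([125, -1, 98]) rotate([-90, 0, 0]) cylinder(h = 22, r = 24);
}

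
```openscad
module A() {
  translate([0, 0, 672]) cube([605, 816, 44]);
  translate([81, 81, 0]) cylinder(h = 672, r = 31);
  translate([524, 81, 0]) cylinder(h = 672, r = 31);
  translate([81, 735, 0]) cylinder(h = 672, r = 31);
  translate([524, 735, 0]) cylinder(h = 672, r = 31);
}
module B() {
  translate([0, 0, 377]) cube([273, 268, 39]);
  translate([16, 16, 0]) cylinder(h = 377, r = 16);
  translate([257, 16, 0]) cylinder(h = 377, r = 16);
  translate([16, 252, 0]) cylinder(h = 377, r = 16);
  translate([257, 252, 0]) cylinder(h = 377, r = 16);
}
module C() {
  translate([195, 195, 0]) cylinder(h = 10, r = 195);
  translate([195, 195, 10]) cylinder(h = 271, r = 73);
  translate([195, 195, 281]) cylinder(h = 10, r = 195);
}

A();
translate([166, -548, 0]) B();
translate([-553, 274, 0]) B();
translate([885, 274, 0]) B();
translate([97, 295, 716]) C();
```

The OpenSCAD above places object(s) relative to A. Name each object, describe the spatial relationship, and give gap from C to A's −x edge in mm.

The spool's min-x is at 97; the table's min-x is 0; gap = 97 mm.

A is a table. B is a stool. C is a spool. Three stools sit around the table at the −y, −x, +x sides. The spool is on top of the table. The gap from the spool to the table's −x edge is 97 mm.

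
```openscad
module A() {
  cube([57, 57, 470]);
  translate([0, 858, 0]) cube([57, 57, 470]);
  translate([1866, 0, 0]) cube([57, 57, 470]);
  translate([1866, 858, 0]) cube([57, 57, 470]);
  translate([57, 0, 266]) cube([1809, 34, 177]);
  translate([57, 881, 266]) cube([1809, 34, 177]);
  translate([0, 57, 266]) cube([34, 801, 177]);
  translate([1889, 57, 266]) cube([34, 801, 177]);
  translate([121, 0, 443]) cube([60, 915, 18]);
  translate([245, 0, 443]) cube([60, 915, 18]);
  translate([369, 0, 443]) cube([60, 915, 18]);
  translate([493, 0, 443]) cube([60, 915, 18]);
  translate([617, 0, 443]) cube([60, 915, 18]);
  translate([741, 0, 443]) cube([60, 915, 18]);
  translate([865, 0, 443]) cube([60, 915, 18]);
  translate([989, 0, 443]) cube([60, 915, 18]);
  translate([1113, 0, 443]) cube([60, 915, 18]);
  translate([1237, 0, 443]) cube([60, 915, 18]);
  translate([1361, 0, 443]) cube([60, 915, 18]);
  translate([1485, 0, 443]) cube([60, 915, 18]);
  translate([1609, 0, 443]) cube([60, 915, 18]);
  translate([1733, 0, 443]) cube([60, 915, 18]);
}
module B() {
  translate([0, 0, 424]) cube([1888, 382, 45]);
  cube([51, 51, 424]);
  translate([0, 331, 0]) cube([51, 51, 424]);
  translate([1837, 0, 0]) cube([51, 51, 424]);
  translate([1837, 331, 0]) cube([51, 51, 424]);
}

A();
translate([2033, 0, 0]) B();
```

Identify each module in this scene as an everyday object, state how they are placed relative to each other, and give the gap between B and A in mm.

A is a bed frame. B is a bench. The bench is on the floor beside the bed frame on its +x side. The gap between the bench and the bed frame is 110 mm.

The bench's nearest face is 110 mm from the bed frame's +x face.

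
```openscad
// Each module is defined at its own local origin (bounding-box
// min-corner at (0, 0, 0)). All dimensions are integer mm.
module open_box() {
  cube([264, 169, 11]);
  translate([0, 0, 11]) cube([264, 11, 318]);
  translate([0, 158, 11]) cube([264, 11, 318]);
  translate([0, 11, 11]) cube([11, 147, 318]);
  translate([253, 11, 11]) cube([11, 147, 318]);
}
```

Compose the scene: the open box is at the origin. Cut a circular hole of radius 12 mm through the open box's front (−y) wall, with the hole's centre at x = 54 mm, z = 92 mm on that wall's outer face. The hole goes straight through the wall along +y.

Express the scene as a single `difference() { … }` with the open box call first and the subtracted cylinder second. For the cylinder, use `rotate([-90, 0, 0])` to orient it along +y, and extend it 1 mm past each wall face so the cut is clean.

difference() {
  open_box();
  translate([54, -1, 92]) rotate([-90, 0, 0]) cylinder(h = 13, r = 12);
}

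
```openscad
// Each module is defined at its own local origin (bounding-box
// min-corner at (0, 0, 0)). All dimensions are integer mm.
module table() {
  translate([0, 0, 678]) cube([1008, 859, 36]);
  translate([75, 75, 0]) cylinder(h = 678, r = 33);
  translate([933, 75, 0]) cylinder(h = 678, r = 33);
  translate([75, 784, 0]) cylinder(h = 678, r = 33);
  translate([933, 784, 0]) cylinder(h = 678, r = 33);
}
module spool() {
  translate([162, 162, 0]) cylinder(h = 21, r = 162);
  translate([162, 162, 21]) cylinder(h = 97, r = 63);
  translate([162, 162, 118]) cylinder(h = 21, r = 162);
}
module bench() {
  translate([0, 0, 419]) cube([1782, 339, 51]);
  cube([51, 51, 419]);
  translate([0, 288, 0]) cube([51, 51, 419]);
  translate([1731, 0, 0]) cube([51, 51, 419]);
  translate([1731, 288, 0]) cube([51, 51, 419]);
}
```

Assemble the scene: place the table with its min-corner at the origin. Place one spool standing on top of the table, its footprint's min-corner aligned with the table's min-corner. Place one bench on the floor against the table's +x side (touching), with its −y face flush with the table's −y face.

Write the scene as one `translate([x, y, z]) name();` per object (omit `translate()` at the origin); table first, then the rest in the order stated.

table();
translate([0, 0, 714]) spool();
translate([1008, 0, 0]) bench();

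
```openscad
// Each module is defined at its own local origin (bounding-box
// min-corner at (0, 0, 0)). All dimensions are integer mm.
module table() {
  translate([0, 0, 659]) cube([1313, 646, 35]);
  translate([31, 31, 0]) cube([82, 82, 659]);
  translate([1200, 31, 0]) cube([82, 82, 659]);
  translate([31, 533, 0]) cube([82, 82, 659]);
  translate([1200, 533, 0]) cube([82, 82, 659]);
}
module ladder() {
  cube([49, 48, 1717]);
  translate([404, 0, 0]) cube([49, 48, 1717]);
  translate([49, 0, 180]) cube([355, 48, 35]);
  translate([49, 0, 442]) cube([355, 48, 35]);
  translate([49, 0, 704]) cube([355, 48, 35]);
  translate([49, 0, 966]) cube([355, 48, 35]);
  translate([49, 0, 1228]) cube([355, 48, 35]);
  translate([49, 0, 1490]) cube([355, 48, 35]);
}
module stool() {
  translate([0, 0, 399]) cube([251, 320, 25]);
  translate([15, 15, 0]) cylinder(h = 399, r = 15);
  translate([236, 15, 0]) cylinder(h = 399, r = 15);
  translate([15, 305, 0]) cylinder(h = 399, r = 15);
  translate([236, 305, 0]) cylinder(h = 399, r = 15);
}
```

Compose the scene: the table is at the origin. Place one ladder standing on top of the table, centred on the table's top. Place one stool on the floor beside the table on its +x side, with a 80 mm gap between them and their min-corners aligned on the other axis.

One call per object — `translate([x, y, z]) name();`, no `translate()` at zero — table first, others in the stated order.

table();
translate([430, 299, 694]) ladder();
translate([1393, 0, 0]) stool();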